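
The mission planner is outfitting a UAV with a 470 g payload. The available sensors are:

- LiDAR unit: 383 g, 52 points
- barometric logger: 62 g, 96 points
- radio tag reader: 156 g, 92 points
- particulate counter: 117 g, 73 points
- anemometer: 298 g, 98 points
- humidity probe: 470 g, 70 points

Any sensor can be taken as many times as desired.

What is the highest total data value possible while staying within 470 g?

By data value per g: barometric logger 1.55, particulate counter 0.62, radio tag reader 0.59 lead.
7×barometric logger uses 434 of the 470 g and totals 672.
No other feasible combination exceeds 672.

672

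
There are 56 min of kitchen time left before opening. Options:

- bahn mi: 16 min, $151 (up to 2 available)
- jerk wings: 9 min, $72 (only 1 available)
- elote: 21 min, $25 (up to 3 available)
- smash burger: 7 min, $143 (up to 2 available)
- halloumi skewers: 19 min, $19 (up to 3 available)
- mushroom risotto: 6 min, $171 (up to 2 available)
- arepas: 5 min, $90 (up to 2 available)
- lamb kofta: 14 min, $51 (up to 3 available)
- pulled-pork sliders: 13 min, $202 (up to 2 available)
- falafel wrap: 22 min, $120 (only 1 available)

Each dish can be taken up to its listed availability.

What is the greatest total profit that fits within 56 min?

1069

The ratio heuristic lands on 2×smash burger + 2×mushroom risotto + 2×arepas + pulled-pork sliders (1010) but leaves 7 min idle.
The 7 min tied up in smash burger is better spent on pulled-pork sliders — total rises to 1069 (55 min).
No other feasible combination exceeds 1069.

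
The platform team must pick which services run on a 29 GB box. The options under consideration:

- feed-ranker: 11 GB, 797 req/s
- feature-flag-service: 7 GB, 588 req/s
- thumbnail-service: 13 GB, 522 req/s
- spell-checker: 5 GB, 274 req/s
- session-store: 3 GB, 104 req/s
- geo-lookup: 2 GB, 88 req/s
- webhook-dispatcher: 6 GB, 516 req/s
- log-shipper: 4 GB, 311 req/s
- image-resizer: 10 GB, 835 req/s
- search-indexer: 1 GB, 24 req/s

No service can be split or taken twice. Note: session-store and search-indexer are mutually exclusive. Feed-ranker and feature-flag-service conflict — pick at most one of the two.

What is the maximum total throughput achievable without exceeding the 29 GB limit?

2338

Feature-flag-service + geo-lookup + webhook-dispatcher + log-shipper + image-resizer uses 29 of the 29 GB and totals 2338.
That's the maximum — no feasible swap from here does better than 2338.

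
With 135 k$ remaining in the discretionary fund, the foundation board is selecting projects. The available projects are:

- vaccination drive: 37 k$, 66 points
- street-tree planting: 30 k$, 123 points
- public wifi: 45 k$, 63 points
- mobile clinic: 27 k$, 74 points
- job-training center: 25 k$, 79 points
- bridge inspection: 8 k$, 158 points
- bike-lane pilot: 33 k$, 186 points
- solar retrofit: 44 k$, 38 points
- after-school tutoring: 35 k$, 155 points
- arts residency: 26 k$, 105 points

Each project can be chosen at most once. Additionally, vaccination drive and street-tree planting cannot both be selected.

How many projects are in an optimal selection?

The maximum projected impact within 135 k$ is 727.
One optimal bundle: street-tree planting + bridge inspection + bike-lane pilot + after-school tutoring + arts residency (132 k$).
Any selection reaching 727 contains exactly 5 projects.

5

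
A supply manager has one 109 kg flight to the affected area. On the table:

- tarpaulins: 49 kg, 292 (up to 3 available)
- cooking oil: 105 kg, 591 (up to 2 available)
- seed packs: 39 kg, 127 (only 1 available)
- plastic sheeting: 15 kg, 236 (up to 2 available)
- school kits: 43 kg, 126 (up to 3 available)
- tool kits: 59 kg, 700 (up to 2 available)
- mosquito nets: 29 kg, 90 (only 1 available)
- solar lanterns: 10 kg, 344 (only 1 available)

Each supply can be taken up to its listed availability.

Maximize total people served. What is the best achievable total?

By people served per kg: solar lanterns 34.40, plastic sheeting 15.73, tool kits 11.86 lead.
Taking 2×plastic sheeting + tool kits + solar lanterns: 99 kg used, 1516 in people served.

1516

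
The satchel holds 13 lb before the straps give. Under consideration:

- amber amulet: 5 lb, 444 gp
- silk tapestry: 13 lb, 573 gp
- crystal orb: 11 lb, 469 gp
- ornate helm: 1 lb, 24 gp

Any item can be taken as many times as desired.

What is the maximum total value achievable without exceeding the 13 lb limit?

Best packing: 2×amber amulet + 3×ornate helm — 13 lb, 960 total.

960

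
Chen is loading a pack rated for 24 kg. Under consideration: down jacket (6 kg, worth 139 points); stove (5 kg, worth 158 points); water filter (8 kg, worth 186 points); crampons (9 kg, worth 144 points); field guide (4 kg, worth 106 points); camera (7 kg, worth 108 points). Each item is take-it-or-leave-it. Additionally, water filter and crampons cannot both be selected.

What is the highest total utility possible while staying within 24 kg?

589

Ranking by ratio (utility/kg): stove 31.60, field guide 26.50, water filter 23.25.
Taking down jacket + stove + water filter + field guide: 23 kg used, 589 in utility.
An exhaustive check of the 64 subsets confirms 589.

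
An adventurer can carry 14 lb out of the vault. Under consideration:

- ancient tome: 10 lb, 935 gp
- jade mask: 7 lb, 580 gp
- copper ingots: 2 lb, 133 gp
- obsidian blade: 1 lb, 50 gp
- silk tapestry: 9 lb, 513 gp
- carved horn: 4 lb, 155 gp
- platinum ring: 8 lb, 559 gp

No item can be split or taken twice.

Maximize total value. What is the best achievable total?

1118

By value per lb: ancient tome 93.50, jade mask 82.86, platinum ring 69.88, copper ingots 66.50 lead.
Ancient tome + copper ingots + obsidian blade uses 13 of the 14 lb and totals 1118.
Nothing else within 14 lb beats 1118.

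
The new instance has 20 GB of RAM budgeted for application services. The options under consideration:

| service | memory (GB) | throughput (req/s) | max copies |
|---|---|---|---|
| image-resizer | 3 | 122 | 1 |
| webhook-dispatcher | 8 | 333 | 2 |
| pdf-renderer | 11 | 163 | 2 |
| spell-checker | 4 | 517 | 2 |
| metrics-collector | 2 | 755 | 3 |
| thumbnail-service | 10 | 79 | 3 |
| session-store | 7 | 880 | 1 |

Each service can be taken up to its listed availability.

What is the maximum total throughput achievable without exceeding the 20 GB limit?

3784

Density check — metrics-collector 377.50, spell-checker 129.25, session-store 125.71, webhook-dispatcher 41.62 are the best per GB.
The ratio heuristic lands on image-resizer + 2×spell-checker + 3×metrics-collector (3421) but leaves 3 GB idle.
Dropping spell-checker frees 4 GB; slotting in session-store (7 GB) lifts the total to 3784 at 20 GB.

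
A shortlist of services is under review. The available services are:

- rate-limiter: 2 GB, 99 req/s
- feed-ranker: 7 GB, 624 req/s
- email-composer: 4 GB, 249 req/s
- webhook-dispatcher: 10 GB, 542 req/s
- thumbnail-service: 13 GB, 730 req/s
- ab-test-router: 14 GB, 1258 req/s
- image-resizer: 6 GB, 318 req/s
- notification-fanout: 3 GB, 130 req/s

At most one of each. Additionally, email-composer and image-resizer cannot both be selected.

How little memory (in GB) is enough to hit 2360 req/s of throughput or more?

30

Look for the lowest-memory combination reaching 2360.
Taking rate-limiter + feed-ranker + email-composer + ab-test-router + notification-fanout gives 2360 (≥ 2360) for 30 GB.
No combination under 30 GB hits 2360.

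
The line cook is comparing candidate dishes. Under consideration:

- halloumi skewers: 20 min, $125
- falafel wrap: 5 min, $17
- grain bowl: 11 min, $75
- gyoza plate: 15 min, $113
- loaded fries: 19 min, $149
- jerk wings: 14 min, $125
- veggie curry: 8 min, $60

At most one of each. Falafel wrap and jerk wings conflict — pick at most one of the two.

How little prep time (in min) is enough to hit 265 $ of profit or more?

33

Minimise min subject to total profit ≥ 265.
Taking loaded fries + jerk wings gives 274 (≥ 265) for 33 min.
Below 33 min the best achievable stays under 265.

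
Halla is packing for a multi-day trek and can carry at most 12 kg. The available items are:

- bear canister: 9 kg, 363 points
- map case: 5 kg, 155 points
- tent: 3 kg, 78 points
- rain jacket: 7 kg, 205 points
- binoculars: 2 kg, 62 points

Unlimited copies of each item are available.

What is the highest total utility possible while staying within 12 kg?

A density-first pass picks bear canister + binoculars — 425 at 11 kg.
Replace binoculars with tent: the trade gains 16 net, giving 441 at 12 kg.
That's the maximum — no swap from here does better than 441.

441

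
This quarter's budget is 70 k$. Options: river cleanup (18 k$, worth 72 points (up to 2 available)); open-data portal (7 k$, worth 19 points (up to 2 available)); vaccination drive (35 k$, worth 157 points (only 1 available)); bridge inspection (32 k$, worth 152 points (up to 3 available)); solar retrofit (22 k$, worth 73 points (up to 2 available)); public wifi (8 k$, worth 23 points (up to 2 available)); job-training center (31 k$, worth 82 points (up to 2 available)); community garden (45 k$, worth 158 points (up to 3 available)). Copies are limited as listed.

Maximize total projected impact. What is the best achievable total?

Ranking by ratio (projected impact/k$): bridge inspection 4.75, vaccination drive 4.49, river cleanup 4.00.
A density-first pass picks 2×bridge inspection — 304 at 64 k$.
The 32 k$ tied up in bridge inspection is better spent on vaccination drive — total rises to 309 (67 k$).

309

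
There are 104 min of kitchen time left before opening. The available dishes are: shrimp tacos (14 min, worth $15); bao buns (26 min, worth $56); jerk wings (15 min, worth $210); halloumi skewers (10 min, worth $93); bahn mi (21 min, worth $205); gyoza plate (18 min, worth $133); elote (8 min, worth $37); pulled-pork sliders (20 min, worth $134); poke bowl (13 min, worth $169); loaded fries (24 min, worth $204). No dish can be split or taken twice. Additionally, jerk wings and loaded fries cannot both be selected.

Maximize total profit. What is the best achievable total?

Ranking by ratio (profit/min): jerk wings 14.00, poke bowl 13.00, bahn mi 9.76.
Best packing: jerk wings + halloumi skewers + bahn mi + gyoza plate + pulled-pork sliders + poke bowl — 97 min, 944 total.

944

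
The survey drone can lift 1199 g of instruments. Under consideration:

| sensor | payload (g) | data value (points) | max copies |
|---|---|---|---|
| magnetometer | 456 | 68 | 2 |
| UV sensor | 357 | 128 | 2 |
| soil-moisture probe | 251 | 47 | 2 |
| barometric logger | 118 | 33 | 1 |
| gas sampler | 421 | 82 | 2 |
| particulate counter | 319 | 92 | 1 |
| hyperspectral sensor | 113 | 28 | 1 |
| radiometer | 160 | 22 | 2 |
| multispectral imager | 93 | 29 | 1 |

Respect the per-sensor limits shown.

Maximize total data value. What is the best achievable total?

381

A density-first pass picks 2×UV sensor + particulate counter + multispectral imager — 377 at 1126 g.
The 93 g tied up in multispectral imager is better spent on barometric logger — total rises to 381 (1151 g).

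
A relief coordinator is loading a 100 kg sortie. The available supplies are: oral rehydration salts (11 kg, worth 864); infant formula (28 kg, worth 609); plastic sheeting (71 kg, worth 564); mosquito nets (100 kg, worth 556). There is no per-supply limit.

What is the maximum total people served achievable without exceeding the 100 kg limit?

By people served per kg: oral rehydration salts 78.55, infant formula 21.75, plastic sheeting 7.94, mosquito nets 5.56 lead.
9×oral rehydration salts uses 99 of the 100 kg and totals 7776.

7776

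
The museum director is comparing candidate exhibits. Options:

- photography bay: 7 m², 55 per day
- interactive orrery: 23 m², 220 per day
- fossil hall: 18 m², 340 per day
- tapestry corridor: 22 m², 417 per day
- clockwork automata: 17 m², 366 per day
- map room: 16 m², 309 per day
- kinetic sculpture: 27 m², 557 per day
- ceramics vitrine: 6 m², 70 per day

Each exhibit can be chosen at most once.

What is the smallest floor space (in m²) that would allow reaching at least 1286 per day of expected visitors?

Look for the lowest-floor combination reaching 1286.
Taking tapestry corridor + clockwork automata + kinetic sculpture gives 1340 (≥ 1286) for 66 m².
Any bundle with less than 66 m² falls short of 1286.

66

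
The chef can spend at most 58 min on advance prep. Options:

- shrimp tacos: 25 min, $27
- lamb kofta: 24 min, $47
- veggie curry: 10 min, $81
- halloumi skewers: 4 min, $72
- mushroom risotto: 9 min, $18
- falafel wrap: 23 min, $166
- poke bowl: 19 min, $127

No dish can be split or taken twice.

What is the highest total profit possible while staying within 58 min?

446

Taking veggie curry + halloumi skewers + falafel wrap + poke bowl: 56 min used, 446 in profit.
Next best is halloumi skewers + mushroom risotto + falafel wrap + poke bowl at 383 (55 min) — short by 63.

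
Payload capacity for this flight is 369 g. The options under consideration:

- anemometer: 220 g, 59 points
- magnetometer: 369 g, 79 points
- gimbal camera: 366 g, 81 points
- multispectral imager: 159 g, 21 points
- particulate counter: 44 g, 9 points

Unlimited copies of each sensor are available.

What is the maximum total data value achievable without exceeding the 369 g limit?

The ratio ordering already packs tightly: anemometer + 3×particulate counter, 352 g, 86.
The spare 17 g is too small for any remaining sensor, and no exchange beats 86.

86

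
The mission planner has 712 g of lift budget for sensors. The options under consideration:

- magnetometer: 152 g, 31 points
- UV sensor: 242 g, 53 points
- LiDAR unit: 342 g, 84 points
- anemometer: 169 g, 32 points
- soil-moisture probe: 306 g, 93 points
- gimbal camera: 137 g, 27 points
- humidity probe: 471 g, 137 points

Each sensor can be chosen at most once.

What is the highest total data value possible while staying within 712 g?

Magnetometer + UV sensor + soil-moisture probe uses 700 of the 712 g and totals 177.
LiDAR unit + soil-moisture probe (648 g) also reaches 177 — a tie, but nothing goes higher.

177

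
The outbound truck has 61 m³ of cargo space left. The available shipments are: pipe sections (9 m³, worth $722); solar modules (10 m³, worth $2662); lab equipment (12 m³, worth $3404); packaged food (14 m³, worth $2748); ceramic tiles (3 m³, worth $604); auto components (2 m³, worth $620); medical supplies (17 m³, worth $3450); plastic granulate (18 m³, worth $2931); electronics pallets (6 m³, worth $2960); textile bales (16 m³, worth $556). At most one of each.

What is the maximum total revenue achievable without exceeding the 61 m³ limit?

15844

Taking the top-ratio shipments first gives pipe sections + solar modules + lab equipment + ceramic tiles + auto components + medical supplies + electronics pallets for 14422 (59 m³).
The 12 m³ tied up in pipe sections and ceramic tiles is better spent on packaged food — total rises to 15844 (61 m³).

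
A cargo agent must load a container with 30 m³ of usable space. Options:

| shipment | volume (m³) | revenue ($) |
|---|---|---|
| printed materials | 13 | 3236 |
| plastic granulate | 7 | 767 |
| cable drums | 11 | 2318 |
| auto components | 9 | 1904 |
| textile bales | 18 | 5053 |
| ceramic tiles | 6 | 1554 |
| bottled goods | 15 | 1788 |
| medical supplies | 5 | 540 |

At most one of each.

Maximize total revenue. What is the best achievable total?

7371

Ranking by ratio (revenue/m³): textile bales 280.72, ceramic tiles 259.00, printed materials 248.92, auto components 211.56.
Filling by ratio: textile bales + ceramic tiles + medical supplies for 7147, with 1 m³ left unused.
Dropping ceramic tiles and medical supplies frees 11 m³; slotting in cable drums (11 m³) lifts the total to 7371 at 29 m³.
Nothing else within 30 m³ beats 7371.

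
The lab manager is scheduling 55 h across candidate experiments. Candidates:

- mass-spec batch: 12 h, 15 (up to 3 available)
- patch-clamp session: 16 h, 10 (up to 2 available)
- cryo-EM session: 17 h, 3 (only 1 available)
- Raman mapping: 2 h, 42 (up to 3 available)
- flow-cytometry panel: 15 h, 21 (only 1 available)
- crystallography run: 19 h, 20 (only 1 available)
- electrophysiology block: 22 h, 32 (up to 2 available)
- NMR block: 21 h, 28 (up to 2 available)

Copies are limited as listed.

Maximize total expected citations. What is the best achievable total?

Taking the top-ratio experiments first gives 3×Raman mapping + 2×electrophysiology block for 190 (50 h).
Replace electrophysiology block with mass-spec batch + flow-cytometry panel: the trade gains 4 net, giving 194 at 55 h.

194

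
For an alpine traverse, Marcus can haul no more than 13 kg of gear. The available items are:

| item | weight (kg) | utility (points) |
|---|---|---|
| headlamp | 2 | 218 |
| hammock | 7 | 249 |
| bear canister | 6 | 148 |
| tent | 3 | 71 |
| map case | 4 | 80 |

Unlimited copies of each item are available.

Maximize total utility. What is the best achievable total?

Taking 6×headlamp: 12 kg used, 1308 in utility.
Every other selection either busts 13 kg or fails to beat 1308.

1308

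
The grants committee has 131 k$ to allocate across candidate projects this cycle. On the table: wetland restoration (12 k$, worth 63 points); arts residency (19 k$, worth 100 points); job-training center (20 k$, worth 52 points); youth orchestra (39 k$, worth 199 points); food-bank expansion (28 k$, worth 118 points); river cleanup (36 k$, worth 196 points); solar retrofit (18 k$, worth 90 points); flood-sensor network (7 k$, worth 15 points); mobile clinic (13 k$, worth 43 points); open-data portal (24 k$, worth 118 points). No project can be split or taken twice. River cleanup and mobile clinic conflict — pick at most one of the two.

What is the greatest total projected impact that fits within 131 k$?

676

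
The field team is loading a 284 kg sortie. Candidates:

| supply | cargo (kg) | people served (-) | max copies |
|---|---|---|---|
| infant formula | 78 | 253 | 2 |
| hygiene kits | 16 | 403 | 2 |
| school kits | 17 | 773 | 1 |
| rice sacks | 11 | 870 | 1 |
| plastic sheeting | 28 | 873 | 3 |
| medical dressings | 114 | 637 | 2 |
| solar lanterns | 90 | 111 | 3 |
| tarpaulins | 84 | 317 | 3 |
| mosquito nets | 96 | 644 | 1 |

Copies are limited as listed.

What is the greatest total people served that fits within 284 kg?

Taking 2×hygiene kits + school kits + rice sacks + 3×plastic sheeting + mosquito nets: 240 kg used, 5712 in people served.
Nothing else within 284 kg beats 5712.

5712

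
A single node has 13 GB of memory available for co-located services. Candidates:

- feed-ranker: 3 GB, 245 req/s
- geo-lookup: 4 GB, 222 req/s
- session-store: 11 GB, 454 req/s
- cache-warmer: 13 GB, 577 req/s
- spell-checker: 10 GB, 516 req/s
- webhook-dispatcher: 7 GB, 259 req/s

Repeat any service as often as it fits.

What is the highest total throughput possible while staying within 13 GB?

Ranking by ratio (throughput/GB): feed-ranker 81.67, geo-lookup 55.50, spell-checker 51.60, cache-warmer 44.38.
4×feed-ranker uses 12 of the 13 GB and totals 980.

980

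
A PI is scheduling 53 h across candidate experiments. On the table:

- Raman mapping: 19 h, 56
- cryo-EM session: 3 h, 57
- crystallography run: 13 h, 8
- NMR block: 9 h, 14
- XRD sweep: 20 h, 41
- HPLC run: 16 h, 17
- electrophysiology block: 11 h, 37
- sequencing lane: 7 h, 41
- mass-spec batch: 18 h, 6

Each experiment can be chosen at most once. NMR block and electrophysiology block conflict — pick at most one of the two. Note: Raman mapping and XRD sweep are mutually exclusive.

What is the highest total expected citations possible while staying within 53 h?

199

Raman mapping + cryo-EM session + crystallography run + electrophysiology block + sequencing lane uses 53 of the 53 h and totals 199.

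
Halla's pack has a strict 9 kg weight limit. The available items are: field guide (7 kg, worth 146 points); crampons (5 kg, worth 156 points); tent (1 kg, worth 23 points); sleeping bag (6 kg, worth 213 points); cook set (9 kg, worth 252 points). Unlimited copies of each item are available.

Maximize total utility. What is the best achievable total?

Best packing: 3×tent + sleeping bag — 9 kg, 282 total.
That's the maximum — no swap from here does better than 282.

282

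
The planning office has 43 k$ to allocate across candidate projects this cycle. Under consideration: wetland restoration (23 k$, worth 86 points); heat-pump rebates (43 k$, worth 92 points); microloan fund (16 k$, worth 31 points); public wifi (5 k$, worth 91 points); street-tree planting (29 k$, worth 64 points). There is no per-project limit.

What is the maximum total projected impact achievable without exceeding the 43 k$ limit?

Density check — public wifi 18.20, wetland restoration 3.74, street-tree planting 2.21, heat-pump rebates 2.14 are the best per k$.
The ratio ordering already packs tightly: 8×public wifi, 40 k$, 728.
That's the maximum — no swap from here does better than 728.

728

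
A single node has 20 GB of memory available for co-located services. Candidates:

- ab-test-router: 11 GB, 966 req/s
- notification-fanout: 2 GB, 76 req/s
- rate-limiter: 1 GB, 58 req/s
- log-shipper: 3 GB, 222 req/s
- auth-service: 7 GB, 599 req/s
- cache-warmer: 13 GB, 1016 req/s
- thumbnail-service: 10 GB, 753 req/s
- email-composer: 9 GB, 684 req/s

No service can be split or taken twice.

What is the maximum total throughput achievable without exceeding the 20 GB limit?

1650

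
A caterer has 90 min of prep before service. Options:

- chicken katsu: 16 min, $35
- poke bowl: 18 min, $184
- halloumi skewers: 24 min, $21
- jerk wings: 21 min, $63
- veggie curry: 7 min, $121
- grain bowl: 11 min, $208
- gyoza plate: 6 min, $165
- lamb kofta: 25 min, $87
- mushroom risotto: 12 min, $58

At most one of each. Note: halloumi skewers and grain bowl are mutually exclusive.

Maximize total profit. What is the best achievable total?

828

Taking the top-ratio dishes first gives poke bowl + veggie curry + grain bowl + gyoza plate + lamb kofta + mushroom risotto for 823 (79 min).
The 12 min tied up in mushroom risotto is better spent on jerk wings — total rises to 828 (88 min).
Runner-up poke bowl + veggie curry + grain bowl + gyoza plate + lamb kofta + mushroom risotto tops out at 823.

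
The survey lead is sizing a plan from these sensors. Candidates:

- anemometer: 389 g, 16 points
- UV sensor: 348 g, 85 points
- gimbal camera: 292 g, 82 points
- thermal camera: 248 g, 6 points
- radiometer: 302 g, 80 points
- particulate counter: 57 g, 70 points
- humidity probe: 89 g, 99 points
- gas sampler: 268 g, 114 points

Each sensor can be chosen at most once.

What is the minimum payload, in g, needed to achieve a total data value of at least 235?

414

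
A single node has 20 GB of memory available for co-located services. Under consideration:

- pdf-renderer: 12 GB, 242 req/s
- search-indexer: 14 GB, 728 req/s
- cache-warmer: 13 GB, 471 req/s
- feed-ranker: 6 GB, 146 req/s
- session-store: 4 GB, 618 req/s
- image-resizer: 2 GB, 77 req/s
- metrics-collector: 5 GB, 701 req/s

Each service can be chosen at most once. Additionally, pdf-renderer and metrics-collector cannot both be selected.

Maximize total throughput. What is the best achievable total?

1542

Density check — session-store 154.50, metrics-collector 140.20, search-indexer 52.00 are the best per GB.
The ratio ordering already packs tightly: feed-ranker + session-store + image-resizer + metrics-collector, 17 GB, 1542.
No other feasible combination exceeds 1542.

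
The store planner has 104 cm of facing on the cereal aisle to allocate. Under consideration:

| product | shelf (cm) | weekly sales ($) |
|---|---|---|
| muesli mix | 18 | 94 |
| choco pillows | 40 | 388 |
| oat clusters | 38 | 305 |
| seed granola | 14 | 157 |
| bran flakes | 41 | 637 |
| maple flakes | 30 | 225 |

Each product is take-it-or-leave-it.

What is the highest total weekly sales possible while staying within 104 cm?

Taking choco pillows + seed granola + bran flakes: 95 cm used, 1182 in weekly sales.
The closest alternative, muesli mix + choco pillows + bran flakes, reaches only 1119.

1182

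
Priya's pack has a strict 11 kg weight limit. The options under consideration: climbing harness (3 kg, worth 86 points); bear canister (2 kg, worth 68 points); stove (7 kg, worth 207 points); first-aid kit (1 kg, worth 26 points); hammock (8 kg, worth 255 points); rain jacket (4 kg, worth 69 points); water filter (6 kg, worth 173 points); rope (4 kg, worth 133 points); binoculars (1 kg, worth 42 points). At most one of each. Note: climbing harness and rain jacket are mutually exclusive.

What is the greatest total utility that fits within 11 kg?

365

Taking the top-ratio items first gives climbing harness + bear canister + first-aid kit + rope + binoculars for 355 (11 kg).
Dropping climbing harness and first-aid kit and rope frees 8 kg; slotting in hammock (8 kg) lifts the total to 365 at 11 kg.
Every other selection either busts 11 kg or breaks a pairing rule or fails to beat 365.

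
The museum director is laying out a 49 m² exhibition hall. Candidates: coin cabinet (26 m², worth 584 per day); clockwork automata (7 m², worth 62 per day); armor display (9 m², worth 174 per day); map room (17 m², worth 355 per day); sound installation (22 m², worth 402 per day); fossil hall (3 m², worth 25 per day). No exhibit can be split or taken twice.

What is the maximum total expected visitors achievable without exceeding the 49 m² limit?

Density check — coin cabinet 22.46, map room 20.88, armor display 19.33, sound installation 18.27 are the best per m².
Filling by ratio: coin cabinet + map room + fossil hall for 964, with 3 m² left unused.
The 20 m² tied up in map room and fossil hall is better spent on sound installation — total rises to 986 (48 m²).
Nothing else within 49 m² beats 986.

986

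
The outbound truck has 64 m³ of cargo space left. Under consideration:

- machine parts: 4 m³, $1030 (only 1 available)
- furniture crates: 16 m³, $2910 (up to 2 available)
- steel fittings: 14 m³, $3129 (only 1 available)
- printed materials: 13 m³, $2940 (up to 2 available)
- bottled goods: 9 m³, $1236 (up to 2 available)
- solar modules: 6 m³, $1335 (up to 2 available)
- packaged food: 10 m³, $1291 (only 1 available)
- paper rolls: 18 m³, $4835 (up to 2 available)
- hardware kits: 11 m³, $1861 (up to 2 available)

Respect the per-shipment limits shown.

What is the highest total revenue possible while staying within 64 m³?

Filling by ratio: machine parts + printed materials + solar modules + 2×paper rolls for 14975, with 5 m³ left unused.
Replace machine parts and solar modules with steel fittings: the trade gains 764 net, giving 15739 at 63 m³.

15739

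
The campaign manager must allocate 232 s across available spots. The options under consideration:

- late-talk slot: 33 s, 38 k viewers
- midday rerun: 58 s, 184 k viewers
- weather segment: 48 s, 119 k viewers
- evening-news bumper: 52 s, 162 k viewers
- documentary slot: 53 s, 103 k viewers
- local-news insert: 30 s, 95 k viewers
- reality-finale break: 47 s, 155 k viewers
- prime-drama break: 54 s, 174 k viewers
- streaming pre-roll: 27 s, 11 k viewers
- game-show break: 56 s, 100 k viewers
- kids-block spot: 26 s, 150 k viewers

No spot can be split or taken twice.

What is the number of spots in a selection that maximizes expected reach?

5

The maximum expected reach within 232 s is 770.
midday rerun + weather segment + evening-news bumper + reality-finale break + kids-block spot hits 770 at 231 s.
Any selection reaching 770 contains exactly 5 spots.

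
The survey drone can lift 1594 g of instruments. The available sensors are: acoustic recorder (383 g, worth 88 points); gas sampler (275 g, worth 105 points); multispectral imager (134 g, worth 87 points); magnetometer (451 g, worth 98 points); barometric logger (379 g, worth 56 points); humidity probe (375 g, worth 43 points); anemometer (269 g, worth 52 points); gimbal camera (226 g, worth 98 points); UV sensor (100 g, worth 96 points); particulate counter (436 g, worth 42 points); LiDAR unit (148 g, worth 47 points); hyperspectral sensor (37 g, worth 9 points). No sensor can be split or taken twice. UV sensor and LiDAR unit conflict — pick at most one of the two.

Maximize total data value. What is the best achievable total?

By data value per g: UV sensor 0.96, multispectral imager 0.65, gimbal camera 0.43, gas sampler 0.38 lead.
Best packing: acoustic recorder + gas sampler + multispectral imager + magnetometer + gimbal camera + UV sensor — 1569 g, 572 total.
The closest alternative, gas sampler + multispectral imager + magnetometer + anemometer + gimbal camera + UV sensor + hyperspectral sensor, reaches only 545.

572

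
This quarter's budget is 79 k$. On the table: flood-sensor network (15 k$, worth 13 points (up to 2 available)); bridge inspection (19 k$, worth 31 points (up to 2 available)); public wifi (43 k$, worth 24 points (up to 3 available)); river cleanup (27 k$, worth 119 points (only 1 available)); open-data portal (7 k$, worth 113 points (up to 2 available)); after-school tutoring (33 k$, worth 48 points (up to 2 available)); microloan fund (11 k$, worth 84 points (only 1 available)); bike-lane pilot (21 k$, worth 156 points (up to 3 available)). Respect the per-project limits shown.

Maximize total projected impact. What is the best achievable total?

694

Greedy by ratio would take 2×open-data portal + microloan fund + 2×bike-lane pilot: 67 k$ used, total 622.
Dropping microloan fund frees 11 k$; slotting in bike-lane pilot (21 k$) lifts the total to 694 at 77 k$.
Every other selection either busts 79 k$ or exceeds an availability limit or fails to beat 694.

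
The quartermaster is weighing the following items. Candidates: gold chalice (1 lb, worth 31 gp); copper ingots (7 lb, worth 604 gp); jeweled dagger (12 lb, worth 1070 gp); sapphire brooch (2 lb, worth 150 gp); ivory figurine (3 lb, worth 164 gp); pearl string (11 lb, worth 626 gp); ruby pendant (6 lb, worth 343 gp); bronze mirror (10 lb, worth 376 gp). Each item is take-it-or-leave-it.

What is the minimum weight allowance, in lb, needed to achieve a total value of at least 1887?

Look for the lowest-weight combination reaching 1887.
copper ingots + jeweled dagger + sapphire brooch + ivory figurine: 1988 value at 24 lb.
No combination under 24 lb hits 1887.

24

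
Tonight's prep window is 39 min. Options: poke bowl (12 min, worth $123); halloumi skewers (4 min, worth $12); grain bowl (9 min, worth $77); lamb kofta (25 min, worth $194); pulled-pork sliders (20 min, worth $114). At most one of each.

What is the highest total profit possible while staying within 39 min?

Ranking by ratio (profit/min): poke bowl 10.25, grain bowl 8.56, lamb kofta 7.76, pulled-pork sliders 5.70.
Filling by ratio: poke bowl + halloumi skewers + grain bowl for 212, with 14 min left unused.
Replace halloumi skewers and grain bowl with lamb kofta: the trade gains 105 net, giving 317 at 37 min.

317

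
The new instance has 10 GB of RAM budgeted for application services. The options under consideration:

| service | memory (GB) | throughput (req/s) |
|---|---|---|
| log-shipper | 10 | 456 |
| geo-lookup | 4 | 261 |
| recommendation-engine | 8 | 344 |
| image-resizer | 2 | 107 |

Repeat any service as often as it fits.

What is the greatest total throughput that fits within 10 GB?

629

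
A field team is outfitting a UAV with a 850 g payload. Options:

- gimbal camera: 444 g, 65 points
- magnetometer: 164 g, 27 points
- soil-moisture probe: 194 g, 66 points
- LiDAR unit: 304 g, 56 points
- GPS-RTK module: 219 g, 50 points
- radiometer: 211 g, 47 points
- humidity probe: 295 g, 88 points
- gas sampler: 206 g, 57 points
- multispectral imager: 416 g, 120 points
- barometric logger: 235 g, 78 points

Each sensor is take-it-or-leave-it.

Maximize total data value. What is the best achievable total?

The ratio heuristic lands on soil-moisture probe + humidity probe + barometric logger (232) but leaves 126 g idle.
Replace humidity probe with multispectral imager: the trade gains 32 net, giving 264 at 845 g.
An exhaustive check of the 1024 subsets confirms 264.

264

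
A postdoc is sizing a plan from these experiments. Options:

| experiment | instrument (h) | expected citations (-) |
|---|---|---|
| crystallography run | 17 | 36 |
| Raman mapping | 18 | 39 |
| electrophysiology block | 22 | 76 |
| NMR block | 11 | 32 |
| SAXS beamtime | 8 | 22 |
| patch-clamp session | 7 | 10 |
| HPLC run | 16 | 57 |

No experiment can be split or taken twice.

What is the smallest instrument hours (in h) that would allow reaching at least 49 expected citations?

16

Minimise h subject to total expected citations ≥ 49.
HPLC run: 57 expected citations at 16 h.
No combination under 16 h hits 49.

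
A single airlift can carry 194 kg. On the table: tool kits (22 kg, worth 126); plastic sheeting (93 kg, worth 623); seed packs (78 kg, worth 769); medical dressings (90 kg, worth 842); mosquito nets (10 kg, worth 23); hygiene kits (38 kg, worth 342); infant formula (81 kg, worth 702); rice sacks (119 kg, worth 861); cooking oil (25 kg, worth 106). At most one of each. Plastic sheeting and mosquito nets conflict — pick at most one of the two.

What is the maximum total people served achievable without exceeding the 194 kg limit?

1737

Best packing: tool kits + seed packs + medical dressings — 190 kg, 1737 total.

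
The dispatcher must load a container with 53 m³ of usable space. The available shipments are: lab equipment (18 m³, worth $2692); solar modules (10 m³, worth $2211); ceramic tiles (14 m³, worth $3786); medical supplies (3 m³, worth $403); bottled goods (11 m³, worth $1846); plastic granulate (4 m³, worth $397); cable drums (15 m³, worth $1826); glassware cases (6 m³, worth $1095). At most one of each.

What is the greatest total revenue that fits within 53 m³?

10535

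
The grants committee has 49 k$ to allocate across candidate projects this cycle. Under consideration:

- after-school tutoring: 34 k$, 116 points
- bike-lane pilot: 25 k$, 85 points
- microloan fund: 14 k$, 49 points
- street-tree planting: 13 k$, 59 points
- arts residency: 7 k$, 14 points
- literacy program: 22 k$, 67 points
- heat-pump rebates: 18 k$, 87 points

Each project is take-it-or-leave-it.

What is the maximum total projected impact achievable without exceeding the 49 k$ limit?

195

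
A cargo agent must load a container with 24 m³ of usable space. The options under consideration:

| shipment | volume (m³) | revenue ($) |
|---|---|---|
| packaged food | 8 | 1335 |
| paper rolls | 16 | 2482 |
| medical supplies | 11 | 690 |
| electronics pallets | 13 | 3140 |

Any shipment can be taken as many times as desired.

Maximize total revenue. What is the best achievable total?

Packaged food + electronics pallets uses 21 of the 24 m³ and totals 4475.
Nothing else within 24 m³ beats 4475.

4475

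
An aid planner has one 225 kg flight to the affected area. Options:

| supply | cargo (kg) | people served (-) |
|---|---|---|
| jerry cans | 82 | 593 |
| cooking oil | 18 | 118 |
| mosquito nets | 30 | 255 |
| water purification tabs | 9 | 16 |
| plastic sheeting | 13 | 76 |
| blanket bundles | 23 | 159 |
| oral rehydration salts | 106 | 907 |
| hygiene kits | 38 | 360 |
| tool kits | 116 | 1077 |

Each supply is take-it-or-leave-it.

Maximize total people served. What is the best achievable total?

1984

A density-first pass picks cooking oil + mosquito nets + blanket bundles + hygiene kits + tool kits — 1969 at 225 kg.
A better packing is oral rehydration salts + tool kits: 222 kg, total 1984.
The closest alternative, cooking oil + mosquito nets + blanket bundles + hygiene kits + tool kits, reaches only 1969.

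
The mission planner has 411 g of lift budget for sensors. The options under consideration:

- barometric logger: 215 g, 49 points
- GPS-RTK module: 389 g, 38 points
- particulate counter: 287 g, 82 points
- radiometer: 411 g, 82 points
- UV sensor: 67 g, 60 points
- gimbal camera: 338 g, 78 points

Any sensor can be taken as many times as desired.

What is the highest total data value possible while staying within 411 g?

360

By data value per g: UV sensor 0.90, particulate counter 0.29, gimbal camera 0.23 lead.
Best packing: 6×UV sensor — 402 g, 360 total.
No other feasible combination exceeds 360.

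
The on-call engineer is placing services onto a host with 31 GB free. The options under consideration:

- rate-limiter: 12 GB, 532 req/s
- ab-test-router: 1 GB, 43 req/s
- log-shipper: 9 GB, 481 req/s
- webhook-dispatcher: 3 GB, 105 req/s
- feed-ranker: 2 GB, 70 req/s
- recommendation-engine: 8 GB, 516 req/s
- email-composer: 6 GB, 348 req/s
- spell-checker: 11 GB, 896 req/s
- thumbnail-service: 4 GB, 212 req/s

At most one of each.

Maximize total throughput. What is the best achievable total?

2042

A density-first pass picks ab-test-router + recommendation-engine + email-composer + spell-checker + thumbnail-service — 2015 at 30 GB.
Dropping ab-test-router frees 1 GB; slotting in feed-ranker (2 GB) lifts the total to 2042 at 31 GB.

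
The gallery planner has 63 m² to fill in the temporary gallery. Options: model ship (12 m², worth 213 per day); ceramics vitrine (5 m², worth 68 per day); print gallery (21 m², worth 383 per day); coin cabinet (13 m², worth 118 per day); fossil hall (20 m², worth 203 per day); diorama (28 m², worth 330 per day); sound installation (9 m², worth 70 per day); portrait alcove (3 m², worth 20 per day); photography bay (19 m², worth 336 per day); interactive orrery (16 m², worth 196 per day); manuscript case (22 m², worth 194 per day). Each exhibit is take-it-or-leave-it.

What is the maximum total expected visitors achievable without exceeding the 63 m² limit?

Density check — print gallery 18.24, model ship 17.75, photography bay 17.68, ceramics vitrine 13.60 are the best per m².
Best packing: model ship + ceramics vitrine + print gallery + portrait alcove + photography bay — 60 m², 1020 total.
No other feasible combination exceeds 1020.

1020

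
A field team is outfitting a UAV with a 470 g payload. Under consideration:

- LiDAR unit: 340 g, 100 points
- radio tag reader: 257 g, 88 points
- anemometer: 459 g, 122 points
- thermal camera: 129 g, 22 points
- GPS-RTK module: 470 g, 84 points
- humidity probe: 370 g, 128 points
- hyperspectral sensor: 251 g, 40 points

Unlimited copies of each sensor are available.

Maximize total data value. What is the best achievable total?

128

Best packing: humidity probe — 370 g, 128 total.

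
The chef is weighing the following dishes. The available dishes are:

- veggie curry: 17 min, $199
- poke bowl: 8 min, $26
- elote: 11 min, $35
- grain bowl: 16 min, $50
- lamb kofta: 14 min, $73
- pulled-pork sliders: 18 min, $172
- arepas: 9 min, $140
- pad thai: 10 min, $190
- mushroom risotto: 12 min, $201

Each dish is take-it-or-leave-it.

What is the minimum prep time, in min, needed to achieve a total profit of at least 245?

19

Look for the lowest-prep combination reaching 245.
arepas + pad thai: 330 profit at 19 min.
No combination under 19 min hits 245.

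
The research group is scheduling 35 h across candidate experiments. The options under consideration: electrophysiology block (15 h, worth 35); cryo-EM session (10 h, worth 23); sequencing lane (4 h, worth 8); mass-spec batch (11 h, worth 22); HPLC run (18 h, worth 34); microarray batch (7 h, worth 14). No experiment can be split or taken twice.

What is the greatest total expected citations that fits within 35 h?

72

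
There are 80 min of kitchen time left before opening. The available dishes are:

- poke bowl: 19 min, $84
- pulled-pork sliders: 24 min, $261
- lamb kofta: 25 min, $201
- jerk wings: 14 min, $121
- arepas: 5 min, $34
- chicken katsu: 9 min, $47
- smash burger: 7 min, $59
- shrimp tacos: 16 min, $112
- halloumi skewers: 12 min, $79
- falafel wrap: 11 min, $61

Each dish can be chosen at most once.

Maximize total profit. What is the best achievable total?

696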